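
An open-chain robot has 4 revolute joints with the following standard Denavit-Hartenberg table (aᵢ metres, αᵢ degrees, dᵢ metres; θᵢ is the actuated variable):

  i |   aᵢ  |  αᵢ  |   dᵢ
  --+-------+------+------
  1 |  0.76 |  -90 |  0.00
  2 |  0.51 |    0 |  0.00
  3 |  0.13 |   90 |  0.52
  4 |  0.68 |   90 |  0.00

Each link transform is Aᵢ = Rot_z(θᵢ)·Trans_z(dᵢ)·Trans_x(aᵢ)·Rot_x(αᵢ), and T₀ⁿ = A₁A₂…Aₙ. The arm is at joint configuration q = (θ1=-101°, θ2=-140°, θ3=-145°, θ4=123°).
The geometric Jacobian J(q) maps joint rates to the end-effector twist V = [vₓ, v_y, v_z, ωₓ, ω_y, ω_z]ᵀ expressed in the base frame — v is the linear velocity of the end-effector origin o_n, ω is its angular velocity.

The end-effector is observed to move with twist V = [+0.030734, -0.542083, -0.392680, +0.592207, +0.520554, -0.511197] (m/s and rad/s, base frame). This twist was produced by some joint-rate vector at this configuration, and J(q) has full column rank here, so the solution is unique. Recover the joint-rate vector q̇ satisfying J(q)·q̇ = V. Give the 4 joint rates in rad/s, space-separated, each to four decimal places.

-0.3440 -0.1710 0.6530 -0.6460

o_n = [1.0117, -0.5095, 0.5600]
J₁: ẑ×o_n = [0.5095, 1.0117, -0.0000], ω = ẑ
J2: z=[0.9816, -0.1908, 0.0000] o=[-0.1450, -0.7460, 0.0000] → [-0.1069, -0.5497, 0.4529, 0.9816, -0.1908, 0.0000]
J3: z=[0.9816, -0.1908, 0.0000] o=[-0.0705, -0.3625, 0.3278] → [-0.0443, -0.2279, 0.0622, 0.9816, -0.1908, 0.0000]
J4: z=[-0.1843, -0.9482, 0.2588] o=[0.4336, -0.4948, 0.2023] → [-0.3354, 0.2156, 0.5509, -0.1843, -0.9482, 0.2588]
q̇ = J⁺·V = [-0.3440, -0.1710, 0.6530, -0.6460]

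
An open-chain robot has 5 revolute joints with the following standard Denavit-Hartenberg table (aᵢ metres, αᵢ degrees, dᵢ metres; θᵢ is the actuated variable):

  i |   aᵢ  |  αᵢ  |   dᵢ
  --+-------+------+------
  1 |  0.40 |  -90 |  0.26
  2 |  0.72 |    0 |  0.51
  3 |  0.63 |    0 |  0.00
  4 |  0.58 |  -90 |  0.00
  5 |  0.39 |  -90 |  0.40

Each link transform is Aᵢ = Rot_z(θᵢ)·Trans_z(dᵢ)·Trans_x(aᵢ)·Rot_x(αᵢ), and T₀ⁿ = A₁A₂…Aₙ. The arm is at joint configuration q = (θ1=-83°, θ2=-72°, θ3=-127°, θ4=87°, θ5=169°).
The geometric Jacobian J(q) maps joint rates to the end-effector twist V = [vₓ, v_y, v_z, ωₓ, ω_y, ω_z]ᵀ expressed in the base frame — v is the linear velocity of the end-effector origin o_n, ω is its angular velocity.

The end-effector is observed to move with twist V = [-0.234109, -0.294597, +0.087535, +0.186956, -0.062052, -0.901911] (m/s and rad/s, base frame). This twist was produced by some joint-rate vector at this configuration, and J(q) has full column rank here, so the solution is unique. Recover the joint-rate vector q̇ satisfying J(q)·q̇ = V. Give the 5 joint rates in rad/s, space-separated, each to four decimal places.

-0.9360 -0.2550 0.4060 0.0270 0.0910

o_n = [0.4718, -0.2683, 1.0723]
J₁: ẑ×o_n = [0.2683, 0.4718, -0.0000], ω = ẑ
J2: z=[0.9925, 0.1219, 0.0000] o=[0.0487, -0.3970, 0.2600] → [0.0990, -0.8062, 0.0762, 0.9925, 0.1219, 0.0000]
J3: z=[0.9925, 0.1219, 0.0000] o=[0.5821, -0.5557, 0.9448] → [0.0155, -0.1266, 0.2987, 0.9925, 0.1219, 0.0000]
J4: z=[0.9925, 0.1219, 0.0000] o=[0.5095, 0.0355, 0.7397] → [0.0405, -0.3302, -0.2970, 0.9925, 0.1219, 0.0000]
J5: z=[0.1130, -0.9203, 0.3746] o=[0.4830, 0.2512, 1.2774] → [0.3834, 0.0190, -0.0690, 0.1130, -0.9203, 0.3746]
q̇ = J⁺·V = [-0.9360, -0.2550, 0.4060, 0.0270, 0.0910]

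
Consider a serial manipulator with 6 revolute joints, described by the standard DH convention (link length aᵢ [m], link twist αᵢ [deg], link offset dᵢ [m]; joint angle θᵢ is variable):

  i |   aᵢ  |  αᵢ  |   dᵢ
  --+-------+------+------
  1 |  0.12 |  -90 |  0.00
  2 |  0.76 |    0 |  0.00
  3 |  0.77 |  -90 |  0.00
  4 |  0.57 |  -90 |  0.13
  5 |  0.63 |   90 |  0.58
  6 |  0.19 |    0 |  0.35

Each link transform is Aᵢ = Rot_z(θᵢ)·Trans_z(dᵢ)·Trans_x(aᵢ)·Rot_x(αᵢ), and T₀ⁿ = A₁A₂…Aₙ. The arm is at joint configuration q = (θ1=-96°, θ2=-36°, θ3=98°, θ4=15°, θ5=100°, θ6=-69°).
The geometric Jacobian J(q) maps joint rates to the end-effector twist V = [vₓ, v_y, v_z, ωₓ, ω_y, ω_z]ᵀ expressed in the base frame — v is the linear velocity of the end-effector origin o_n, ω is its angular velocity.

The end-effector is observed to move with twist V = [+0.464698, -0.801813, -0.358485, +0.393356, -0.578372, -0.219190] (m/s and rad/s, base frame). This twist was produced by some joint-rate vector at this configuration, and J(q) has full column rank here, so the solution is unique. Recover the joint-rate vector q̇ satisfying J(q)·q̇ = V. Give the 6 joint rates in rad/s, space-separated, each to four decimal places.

0.3480 0.0690 -0.3560 -0.1110 -0.9080 0.5430

o_n = [-0.7952, -1.8803, -0.5276]
J₁: ẑ×o_n = [1.8803, -0.7952, 0.0000], ω = ẑ
J2: z=[0.9945, -0.1045, 0.0000] o=[-0.0125, -0.1193, 0.0000] → [0.0551, 0.5247, -1.8331, 0.9945, -0.1045, 0.0000]
J3: z=[0.9945, -0.1045, 0.0000] o=[-0.0768, -0.7308, 0.4467] → [0.1018, 0.9690, -1.2183, 0.9945, -0.1045, 0.0000]
J4: z=[0.0923, 0.8781, -0.4695] o=[-0.1146, -1.0903, -0.2332] → [-0.6294, 0.3467, 0.5247, 0.0923, 0.8781, -0.4695]
J5: z=[-0.9479, 0.2218, 0.2285] o=[-0.2763, -1.2178, -0.7803] → [0.2074, 0.1210, 0.7431, -0.9479, 0.2218, 0.2285]
J6: z=[-0.3162, -0.5700, -0.7584] o=[-0.8501, -1.5876, -0.2632] → [-0.0713, -0.1252, 0.1238, -0.3162, -0.5700, -0.7584]
q̇ = J⁺·V = [0.3480, 0.0690, -0.3560, -0.1110, -0.9080, 0.5430]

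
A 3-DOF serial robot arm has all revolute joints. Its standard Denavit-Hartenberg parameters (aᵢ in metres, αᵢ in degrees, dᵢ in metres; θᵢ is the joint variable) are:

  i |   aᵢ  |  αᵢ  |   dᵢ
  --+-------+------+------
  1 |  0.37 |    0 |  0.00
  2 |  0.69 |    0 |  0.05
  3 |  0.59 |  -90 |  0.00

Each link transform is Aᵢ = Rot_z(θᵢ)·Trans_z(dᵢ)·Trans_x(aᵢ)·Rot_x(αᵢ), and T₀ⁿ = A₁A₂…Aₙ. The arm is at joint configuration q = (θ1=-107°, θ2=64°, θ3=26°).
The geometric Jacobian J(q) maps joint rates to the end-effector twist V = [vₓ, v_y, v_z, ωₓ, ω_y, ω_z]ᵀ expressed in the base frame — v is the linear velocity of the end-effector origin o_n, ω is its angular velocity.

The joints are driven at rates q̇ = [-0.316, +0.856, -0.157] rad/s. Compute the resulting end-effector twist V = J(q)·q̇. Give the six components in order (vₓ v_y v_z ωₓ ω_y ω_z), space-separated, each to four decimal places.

0.2084 0.5228 0.0000 0.0000 0.0000 0.3830

o_n = [0.9607, -0.9969, 0.0500]
J₁: ẑ×o_n = [0.9969, 0.9607, -0.0000], ω = ẑ
J2: z=[0.0000, 0.0000, 1.0000] o=[-0.1082, -0.3538, 0.0000] → [0.6431, 1.0689, -0.0000, 0.0000, 0.0000, 1.0000]
J3: z=[0.0000, 0.0000, 1.0000] o=[0.3965, -0.8244, 0.0500] → [0.1725, 0.5642, -0.0000, 0.0000, 0.0000, 1.0000]
V = J·q̇ = [0.2084, 0.5228, 0.0000, 0.0000, 0.0000, 0.3830]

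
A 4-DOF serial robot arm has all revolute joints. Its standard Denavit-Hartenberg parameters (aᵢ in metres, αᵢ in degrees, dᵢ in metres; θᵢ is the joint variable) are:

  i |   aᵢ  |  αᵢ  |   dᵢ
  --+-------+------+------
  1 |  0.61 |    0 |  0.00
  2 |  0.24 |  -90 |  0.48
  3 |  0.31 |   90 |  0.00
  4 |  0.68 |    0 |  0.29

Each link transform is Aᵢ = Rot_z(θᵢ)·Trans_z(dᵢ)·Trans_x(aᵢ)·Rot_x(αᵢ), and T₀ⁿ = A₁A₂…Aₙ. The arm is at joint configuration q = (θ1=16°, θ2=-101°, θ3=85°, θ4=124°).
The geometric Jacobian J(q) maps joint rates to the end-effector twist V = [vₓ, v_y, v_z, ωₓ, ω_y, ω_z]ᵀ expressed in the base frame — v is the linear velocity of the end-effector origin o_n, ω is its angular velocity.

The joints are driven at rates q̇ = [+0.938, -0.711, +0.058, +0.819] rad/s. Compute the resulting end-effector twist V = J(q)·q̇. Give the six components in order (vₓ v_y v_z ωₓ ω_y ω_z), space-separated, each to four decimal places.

-0.3639 0.6953 0.4435 0.1289 -0.8077 0.2984

o_n = [1.1935, -0.3035, 0.5753]
J₁: ẑ×o_n = [0.3035, 1.1935, -0.0000], ω = ẑ
J2: z=[0.0000, 0.0000, 1.0000] o=[0.5864, 0.1681, 0.0000] → [0.4717, 0.6072, -0.0000, 0.0000, 0.0000, 1.0000]
J3: z=[0.9962, 0.0872, 0.0000] o=[0.6073, -0.0709, 0.4800] → [0.0083, -0.0949, -0.2828, 0.9962, 0.0872, 0.0000]
J4: z=[0.0868, -0.9924, 0.0872] o=[0.6096, -0.0979, 0.1712] → [-0.3831, 0.0158, 0.5616, 0.0868, -0.9924, 0.0872]
V = J·q̇ = [-0.3639, 0.6953, 0.4435, 0.1289, -0.8077, 0.2984]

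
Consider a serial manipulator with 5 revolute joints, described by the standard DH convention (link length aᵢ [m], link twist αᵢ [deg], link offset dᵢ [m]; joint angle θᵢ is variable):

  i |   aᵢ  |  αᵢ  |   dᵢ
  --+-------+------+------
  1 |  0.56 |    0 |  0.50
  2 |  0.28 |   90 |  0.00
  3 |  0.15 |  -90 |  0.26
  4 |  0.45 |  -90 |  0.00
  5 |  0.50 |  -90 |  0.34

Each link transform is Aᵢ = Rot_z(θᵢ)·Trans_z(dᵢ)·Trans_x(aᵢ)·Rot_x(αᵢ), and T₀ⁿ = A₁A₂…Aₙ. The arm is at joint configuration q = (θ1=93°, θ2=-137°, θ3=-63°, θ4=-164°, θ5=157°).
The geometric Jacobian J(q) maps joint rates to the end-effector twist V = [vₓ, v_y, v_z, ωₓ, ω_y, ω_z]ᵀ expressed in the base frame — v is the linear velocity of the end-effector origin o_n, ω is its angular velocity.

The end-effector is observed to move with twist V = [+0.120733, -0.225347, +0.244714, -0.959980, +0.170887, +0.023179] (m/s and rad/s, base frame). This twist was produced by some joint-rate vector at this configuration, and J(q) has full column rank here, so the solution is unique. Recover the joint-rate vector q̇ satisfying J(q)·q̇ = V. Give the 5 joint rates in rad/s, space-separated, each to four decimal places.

0.2240 0.2440 0.4430 -0.9230 0.1050

o_n = [-0.2760, -0.0144, 0.1854]
J₁: ẑ×o_n = [0.0144, -0.2760, 0.0000], ω = ẑ
J2: z=[0.0000, 0.0000, 1.0000] o=[-0.0293, 0.5592, 0.5000] → [0.5736, -0.2467, 0.0000, 0.0000, 0.0000, 1.0000]
J3: z=[-0.6947, -0.7193, 0.0000] o=[0.1721, 0.3647, 0.5000] → [0.2263, -0.2186, -0.0590, -0.6947, -0.7193, 0.0000]
J4: z=[0.6409, -0.6189, 0.4540] o=[0.0405, 0.1304, 0.3663] → [0.1778, -0.0277, -0.2887, 0.6409, -0.6189, 0.4540]
J5: z=[-0.5777, -0.7784, -0.2456] o=[-0.1869, 0.1776, 0.7518] → [0.3937, -0.3054, 0.0416, -0.5777, -0.7784, -0.2456]
q̇ = J⁺·V = [0.2240, 0.2440, 0.4430, -0.9230, 0.1050]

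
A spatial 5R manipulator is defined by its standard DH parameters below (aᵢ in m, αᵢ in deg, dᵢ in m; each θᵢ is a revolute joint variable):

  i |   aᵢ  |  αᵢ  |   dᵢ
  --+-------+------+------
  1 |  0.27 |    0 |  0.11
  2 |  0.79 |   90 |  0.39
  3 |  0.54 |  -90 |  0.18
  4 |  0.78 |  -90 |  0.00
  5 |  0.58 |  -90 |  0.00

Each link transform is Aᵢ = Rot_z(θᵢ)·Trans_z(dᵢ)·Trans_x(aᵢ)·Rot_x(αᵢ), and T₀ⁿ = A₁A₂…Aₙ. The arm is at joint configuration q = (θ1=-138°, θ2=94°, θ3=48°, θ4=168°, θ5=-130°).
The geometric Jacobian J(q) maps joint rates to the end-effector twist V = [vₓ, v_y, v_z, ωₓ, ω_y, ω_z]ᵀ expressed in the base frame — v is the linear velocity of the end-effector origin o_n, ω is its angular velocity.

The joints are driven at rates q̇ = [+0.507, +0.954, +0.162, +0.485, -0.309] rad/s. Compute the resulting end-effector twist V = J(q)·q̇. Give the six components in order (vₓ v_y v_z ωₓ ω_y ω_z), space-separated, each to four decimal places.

o_n = [0.1321, -0.6345, 0.9026]
J₁: ẑ×o_n = [0.6345, 0.1321, -0.0000], ω = ẑ
J2: z=[0.0000, 0.0000, 1.0000] o=[-0.2006, -0.1807, 0.1100] → [0.4539, 0.3327, -0.0000, 0.0000, 0.0000, 1.0000]
J3: z=[-0.6947, -0.7193, 0.0000] o=[0.3676, -0.7294, 0.5000] → [-0.2896, 0.2797, -0.2354, -0.6947, -0.7193, 0.0000]
J4: z=[-0.5346, 0.5162, 0.6691] o=[0.5025, -1.1099, 0.9013] → [-0.3174, -0.2472, -0.0629, -0.5346, 0.5162, 0.6691]
J5: z=[-0.7796, -0.6070, -0.1545] o=[0.2479, -0.6386, 0.3343] → [-0.3443, 0.4609, -0.0735, -0.7796, -0.6070, -0.1545]
V = J·q̇ = [0.6602, 0.1674, -0.0459, -0.1309, 0.3214, 1.8333]

0.6602 0.1674 -0.0459 -0.1309 0.3214 1.8333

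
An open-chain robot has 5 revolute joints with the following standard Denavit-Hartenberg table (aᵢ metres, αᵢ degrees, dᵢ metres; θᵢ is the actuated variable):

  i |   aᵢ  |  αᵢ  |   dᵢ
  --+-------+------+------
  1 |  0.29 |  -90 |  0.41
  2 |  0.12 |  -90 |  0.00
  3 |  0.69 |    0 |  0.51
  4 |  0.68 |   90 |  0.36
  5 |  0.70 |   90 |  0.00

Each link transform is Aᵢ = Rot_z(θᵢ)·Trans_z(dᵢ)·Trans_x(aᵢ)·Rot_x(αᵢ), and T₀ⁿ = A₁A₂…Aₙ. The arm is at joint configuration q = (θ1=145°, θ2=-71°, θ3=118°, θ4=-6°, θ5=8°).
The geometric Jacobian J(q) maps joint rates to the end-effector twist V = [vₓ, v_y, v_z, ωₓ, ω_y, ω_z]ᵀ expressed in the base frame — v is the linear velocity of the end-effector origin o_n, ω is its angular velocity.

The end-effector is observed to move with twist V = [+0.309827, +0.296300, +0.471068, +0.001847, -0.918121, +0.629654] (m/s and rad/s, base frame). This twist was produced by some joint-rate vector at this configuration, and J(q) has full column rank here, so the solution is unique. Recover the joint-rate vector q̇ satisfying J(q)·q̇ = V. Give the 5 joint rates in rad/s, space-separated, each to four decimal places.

o_n = [0.2844, 2.0989, -0.5842]
J₁: ẑ×o_n = [-2.0989, 0.2844, 0.0000], ω = ẑ
J2: z=[-0.5736, -0.8192, 0.0000] o=[-0.2376, 0.1663, 0.4100] → [0.8144, -0.5702, -0.6808, -0.5736, -0.8192, 0.0000]
J3: z=[-0.7745, 0.5423, -0.3256] o=[-0.2696, 0.1887, 0.5235] → [0.0212, -1.0383, -1.7799, -0.7745, 0.5423, -0.3256]
J4: z=[-0.7745, 0.5423, -0.3256] o=[-0.2287, 0.9039, 0.0511] → [0.0445, -0.6591, -1.2038, -0.7745, 0.5423, -0.3256]
J5: z=[-0.0324, 0.4800, 0.8767] o=[-0.0780, 1.5680, -0.3069] → [-0.5984, 0.3088, -0.1912, -0.0324, 0.4800, 0.8767]
q̇ = J⁺·V = [0.0840, 0.8900, -0.5780, -0.0990, 0.3710]

0.0840 0.8900 -0.5780 -0.0990 0.3710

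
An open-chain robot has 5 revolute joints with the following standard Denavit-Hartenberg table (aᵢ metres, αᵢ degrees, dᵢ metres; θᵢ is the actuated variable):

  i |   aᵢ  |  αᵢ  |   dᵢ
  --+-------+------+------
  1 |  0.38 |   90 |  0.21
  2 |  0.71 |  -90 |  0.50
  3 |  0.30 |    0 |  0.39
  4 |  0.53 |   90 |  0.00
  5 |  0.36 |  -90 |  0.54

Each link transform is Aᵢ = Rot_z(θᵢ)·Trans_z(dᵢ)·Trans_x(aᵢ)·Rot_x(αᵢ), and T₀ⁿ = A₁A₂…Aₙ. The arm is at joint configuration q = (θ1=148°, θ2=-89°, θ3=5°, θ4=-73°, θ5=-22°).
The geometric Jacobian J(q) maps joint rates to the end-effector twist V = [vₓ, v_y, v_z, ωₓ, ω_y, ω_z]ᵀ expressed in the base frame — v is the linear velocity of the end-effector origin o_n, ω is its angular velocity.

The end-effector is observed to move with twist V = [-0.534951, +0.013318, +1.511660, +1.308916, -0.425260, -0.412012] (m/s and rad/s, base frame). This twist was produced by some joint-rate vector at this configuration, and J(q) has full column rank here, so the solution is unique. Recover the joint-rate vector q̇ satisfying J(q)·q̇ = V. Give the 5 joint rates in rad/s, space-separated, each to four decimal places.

o_n = [0.2318, 1.5968, -0.6172]
J₁: ẑ×o_n = [-1.5968, 0.2318, 0.0000], ω = ẑ
J2: z=[0.5299, 0.8480, 0.0000] o=[-0.3223, 0.2014, 0.2100] → [-0.7015, 0.4383, 0.2696, 0.5299, 0.8480, 0.0000]
J3: z=[-0.8479, 0.5298, 0.0175] o=[-0.0678, 0.6320, -0.4999] → [-0.0790, -0.0942, -0.9769, -0.8479, 0.5298, 0.0175]
J4: z=[-0.8479, 0.5298, 0.0175] o=[-0.4168, 0.8192, -0.7919] → [0.0790, 0.1595, -1.0030, -0.8479, 0.5298, 0.0175]
J5: z=[0.2122, 0.3091, 0.9270] o=[-0.1593, 1.2378, -0.9904] → [-0.2175, 0.2834, -0.0447, 0.2122, 0.3091, 0.9270]
q̇ = J⁺·V = [0.1510, 0.5510, -0.4580, -0.8870, -0.5820]

0.1510 0.5510 -0.4580 -0.8870 -0.5820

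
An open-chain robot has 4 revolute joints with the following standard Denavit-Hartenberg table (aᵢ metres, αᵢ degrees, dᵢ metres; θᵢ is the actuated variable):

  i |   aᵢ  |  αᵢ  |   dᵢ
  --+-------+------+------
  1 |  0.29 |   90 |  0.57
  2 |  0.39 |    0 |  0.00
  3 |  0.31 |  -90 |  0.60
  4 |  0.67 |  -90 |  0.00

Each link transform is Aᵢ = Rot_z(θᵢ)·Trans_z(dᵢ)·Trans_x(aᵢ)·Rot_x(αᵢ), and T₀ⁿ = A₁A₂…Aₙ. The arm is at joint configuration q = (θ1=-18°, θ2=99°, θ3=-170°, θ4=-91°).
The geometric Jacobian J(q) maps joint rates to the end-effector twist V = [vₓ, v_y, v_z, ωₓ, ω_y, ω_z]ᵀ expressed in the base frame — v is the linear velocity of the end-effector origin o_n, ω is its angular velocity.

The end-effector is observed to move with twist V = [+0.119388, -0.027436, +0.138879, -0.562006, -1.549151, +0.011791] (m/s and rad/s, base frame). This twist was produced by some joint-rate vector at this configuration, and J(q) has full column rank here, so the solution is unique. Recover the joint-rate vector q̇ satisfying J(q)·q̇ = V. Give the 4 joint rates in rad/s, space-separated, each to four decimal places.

o_n = [-0.0823, -1.3085, 0.6731]
J₁: ẑ×o_n = [1.3085, -0.0823, 0.0000], ω = ẑ
J2: z=[-0.3090, -0.9511, 0.0000] o=[0.2758, -0.0896, 0.5700] → [-0.0981, 0.0319, 0.0361, -0.3090, -0.9511, 0.0000]
J3: z=[-0.3090, -0.9511, 0.0000] o=[0.2178, -0.0708, 0.9552] → [0.2682, -0.0872, 0.0971, -0.3090, -0.9511, 0.0000]
J4: z=[0.8992, -0.2922, 0.3256] o=[0.1284, -0.6726, 0.6621] → [0.2038, -0.0785, -0.6334, 0.8992, -0.2922, 0.3256]
q̇ = J⁺·V = [0.0310, 0.9580, 0.6890, -0.0590]

0.0310 0.9580 0.6890 -0.0590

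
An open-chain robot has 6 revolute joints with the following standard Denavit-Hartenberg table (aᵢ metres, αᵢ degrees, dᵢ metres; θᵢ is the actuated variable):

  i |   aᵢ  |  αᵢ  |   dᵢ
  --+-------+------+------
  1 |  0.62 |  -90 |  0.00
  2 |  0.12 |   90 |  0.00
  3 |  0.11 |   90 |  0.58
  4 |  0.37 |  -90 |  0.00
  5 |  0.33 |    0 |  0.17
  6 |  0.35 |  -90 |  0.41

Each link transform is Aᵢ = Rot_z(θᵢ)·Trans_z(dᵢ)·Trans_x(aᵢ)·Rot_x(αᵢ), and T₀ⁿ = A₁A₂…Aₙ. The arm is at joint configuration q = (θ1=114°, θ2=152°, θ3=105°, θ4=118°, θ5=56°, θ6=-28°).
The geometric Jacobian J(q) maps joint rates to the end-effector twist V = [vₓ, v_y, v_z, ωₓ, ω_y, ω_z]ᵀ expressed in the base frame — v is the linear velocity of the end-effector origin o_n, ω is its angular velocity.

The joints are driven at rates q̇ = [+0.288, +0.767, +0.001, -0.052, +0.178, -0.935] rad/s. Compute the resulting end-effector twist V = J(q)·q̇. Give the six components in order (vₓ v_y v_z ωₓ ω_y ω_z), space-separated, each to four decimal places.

-0.1301 -0.6648 -0.6430 -1.4264 -0.2362 0.0781

o_n = [0.3258, 1.4645, -0.9008]
J₁: ẑ×o_n = [-1.4645, 0.3258, 0.0000], ω = ẑ
J2: z=[-0.9135, -0.4067, 0.0000] o=[-0.2522, 0.5664, 0.0000] → [0.3664, -0.8229, -0.5854, -0.9135, -0.4067, 0.0000]
J3: z=[-0.1910, 0.4289, -0.8829] o=[-0.2091, 0.4696, -0.0563] → [0.5163, -0.6336, -0.4194, -0.1910, 0.4289, -0.8829]
J4: z=[0.1104, -0.8844, -0.4535] o=[-0.4271, 0.6981, -0.5551] → [0.6533, -0.3033, 0.7506, 0.1104, -0.8844, -0.4535]
J5: z=[0.9508, -0.0388, 0.3072] o=[-0.3201, 0.8702, -0.8646] → [-0.1812, 0.2328, 0.5902, 0.9508, -0.0388, 0.3072]
J6: z=[0.9508, -0.0388, 0.3072] o=[-0.1353, 1.1914, -0.8427] → [-0.0817, 0.1969, 0.2776, 0.9508, -0.0388, 0.3072]
V = J·q̇ = [-0.1301, -0.6648, -0.6430, -1.4264, -0.2362, 0.0781]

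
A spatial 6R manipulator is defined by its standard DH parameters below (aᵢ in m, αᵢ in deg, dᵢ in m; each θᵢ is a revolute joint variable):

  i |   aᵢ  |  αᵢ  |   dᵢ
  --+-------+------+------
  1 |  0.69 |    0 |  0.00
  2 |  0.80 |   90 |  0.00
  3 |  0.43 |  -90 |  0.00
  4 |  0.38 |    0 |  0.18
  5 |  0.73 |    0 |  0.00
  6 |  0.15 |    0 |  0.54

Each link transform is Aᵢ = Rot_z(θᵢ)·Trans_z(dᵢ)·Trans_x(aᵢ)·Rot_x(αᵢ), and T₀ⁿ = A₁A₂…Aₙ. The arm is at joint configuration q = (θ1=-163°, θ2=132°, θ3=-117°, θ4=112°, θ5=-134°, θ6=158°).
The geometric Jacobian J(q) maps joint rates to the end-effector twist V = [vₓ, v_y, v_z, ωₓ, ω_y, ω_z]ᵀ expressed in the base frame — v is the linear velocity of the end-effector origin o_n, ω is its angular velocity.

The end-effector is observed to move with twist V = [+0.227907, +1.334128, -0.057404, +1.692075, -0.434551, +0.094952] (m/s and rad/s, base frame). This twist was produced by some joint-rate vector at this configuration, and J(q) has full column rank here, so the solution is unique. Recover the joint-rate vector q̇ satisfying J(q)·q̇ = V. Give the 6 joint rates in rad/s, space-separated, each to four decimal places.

o_n = [0.3367, -0.5870, -1.0901]
J₁: ẑ×o_n = [0.5870, 0.3367, -0.0000], ω = ẑ
J2: z=[0.0000, 0.0000, 1.0000] o=[-0.6599, -0.2017, 0.0000] → [0.3852, 0.9966, -0.0000, 0.0000, 0.0000, 1.0000]
J3: z=[-0.5150, -0.8572, 0.0000] o=[0.0259, -0.6138, 0.0000] → [0.9344, -0.5614, 0.2526, -0.5150, -0.8572, 0.0000]
J4: z=[0.7637, -0.4589, -0.4540] o=[-0.1414, -0.5132, -0.3831] → [0.2910, 0.3229, 0.1631, 0.7637, -0.4589, -0.4540]
J5: z=[0.7637, -0.4589, -0.4540] o=[0.2329, -0.3271, -0.3380] → [0.2272, 0.5273, -0.1508, 0.7637, -0.4589, -0.4540]
J6: z=[0.7637, -0.4589, -0.4540] o=[-0.1714, -0.4032, -0.9411] → [-0.0150, -0.1169, 0.0928, 0.7637, -0.4589, -0.4540]
q̇ = J⁺·V = [0.3720, 0.5760, -0.4990, 0.4710, 0.5700, 0.8380]

0.3720 0.5760 -0.4990 0.4710 0.5700 0.8380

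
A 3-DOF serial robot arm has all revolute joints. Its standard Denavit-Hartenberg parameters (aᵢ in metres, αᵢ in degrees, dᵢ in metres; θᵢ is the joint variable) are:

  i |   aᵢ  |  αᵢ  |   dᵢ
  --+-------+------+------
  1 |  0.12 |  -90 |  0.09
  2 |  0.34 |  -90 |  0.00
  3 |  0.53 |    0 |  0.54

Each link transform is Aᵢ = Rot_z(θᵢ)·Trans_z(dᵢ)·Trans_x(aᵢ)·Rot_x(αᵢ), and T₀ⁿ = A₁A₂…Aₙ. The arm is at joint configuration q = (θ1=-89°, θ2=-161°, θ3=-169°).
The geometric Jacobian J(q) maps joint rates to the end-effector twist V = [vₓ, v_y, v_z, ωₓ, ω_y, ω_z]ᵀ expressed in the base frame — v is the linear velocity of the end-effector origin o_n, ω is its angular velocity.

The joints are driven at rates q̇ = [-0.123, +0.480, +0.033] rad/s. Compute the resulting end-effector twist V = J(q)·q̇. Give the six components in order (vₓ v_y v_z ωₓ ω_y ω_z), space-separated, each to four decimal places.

-0.0362 -0.2269 -0.1651 0.4801 -0.0024 -0.0918

o_n = [0.1093, -0.4644, 0.5419]
J₁: ẑ×o_n = [0.4644, 0.1093, -0.0000], ω = ẑ
J2: z=[0.9998, 0.0175, 0.0000] o=[0.0021, -0.1200, 0.0900] → [0.0079, -0.4518, -0.3462, 0.9998, 0.0175, 0.0000]
J3: z=[0.0057, -0.3255, 0.9455] o=[-0.0035, 0.2014, 0.2007] → [0.5185, 0.1047, 0.0329, 0.0057, -0.3255, 0.9455]
V = J·q̇ = [-0.0362, -0.2269, -0.1651, 0.4801, -0.0024, -0.0918]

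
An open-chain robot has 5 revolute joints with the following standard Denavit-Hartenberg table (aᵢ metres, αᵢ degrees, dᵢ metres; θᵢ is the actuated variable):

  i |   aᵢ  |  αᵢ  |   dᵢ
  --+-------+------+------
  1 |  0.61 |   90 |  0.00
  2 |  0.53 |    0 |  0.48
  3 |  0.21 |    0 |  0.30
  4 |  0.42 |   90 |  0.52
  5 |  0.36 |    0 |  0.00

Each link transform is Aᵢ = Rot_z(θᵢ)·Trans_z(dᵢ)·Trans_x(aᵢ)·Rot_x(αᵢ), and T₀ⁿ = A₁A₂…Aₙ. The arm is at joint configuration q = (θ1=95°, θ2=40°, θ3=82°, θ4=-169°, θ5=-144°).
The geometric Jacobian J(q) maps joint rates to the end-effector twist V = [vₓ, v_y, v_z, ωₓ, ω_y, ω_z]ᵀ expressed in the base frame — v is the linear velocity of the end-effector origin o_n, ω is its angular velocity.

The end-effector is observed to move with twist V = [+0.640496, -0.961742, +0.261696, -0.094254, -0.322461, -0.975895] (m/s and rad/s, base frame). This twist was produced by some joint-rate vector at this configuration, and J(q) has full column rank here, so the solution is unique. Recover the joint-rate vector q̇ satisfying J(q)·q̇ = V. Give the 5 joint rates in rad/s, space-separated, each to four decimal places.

-0.6840 0.8700 -0.7390 -0.2530 0.4280

o_n = [0.9978, 1.0836, 0.4246]
J₁: ẑ×o_n = [-1.0836, 0.9978, 0.0000], ω = ẑ
J2: z=[0.9962, 0.0872, 0.0000] o=[-0.0532, 0.6077, 0.0000] → [0.0370, -0.4230, 0.3825, 0.9962, 0.0872, 0.0000]
J3: z=[0.9962, 0.0872, 0.0000] o=[0.3896, 1.0540, 0.3407] → [0.0073, -0.0836, -0.0235, 0.9962, 0.0872, 0.0000]
J4: z=[0.9962, 0.0872, 0.0000] o=[0.6982, 0.9693, 0.5188] → [-0.0082, 0.0938, 0.0878, 0.9962, 0.0872, 0.0000]
J5: z=[0.0637, -0.7286, -0.6820] o=[1.1912, 1.2999, 0.2116] → [-0.3027, 0.1184, -0.1548, 0.0637, -0.7286, -0.6820]
q̇ = J⁺·V = [-0.6840, 0.8700, -0.7390, -0.2530, 0.4280]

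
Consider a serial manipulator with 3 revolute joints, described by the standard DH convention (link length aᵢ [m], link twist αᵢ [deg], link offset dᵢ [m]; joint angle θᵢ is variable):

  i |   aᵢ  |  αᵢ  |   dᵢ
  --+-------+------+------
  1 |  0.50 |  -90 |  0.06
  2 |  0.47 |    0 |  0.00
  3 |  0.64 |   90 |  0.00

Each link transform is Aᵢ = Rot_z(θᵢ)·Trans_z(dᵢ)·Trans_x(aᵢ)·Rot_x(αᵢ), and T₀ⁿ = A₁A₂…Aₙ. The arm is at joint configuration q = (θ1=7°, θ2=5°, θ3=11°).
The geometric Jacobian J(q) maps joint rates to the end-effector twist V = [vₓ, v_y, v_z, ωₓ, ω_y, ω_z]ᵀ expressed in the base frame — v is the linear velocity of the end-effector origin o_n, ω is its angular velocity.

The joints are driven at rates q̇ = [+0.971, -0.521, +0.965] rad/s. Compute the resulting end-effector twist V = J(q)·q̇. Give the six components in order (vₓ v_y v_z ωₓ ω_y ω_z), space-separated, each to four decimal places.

-0.2439 1.5191 -0.0292 -0.0541 0.4407 0.9710

o_n = [1.5716, 0.1930, -0.1574]
J₁: ẑ×o_n = [-0.1930, 1.5716, 0.0000], ω = ẑ
J2: z=[-0.1219, 0.9925, 0.0000] o=[0.4963, 0.0609, 0.0600] → [-0.2158, -0.0265, -1.0834, -0.1219, 0.9925, 0.0000]
J3: z=[-0.1219, 0.9925, 0.0000] o=[0.9610, 0.1180, 0.0190] → [-0.1751, -0.0215, -0.6152, -0.1219, 0.9925, 0.0000]
V = J·q̇ = [-0.2439, 1.5191, -0.0292, -0.0541, 0.4407, 0.9710]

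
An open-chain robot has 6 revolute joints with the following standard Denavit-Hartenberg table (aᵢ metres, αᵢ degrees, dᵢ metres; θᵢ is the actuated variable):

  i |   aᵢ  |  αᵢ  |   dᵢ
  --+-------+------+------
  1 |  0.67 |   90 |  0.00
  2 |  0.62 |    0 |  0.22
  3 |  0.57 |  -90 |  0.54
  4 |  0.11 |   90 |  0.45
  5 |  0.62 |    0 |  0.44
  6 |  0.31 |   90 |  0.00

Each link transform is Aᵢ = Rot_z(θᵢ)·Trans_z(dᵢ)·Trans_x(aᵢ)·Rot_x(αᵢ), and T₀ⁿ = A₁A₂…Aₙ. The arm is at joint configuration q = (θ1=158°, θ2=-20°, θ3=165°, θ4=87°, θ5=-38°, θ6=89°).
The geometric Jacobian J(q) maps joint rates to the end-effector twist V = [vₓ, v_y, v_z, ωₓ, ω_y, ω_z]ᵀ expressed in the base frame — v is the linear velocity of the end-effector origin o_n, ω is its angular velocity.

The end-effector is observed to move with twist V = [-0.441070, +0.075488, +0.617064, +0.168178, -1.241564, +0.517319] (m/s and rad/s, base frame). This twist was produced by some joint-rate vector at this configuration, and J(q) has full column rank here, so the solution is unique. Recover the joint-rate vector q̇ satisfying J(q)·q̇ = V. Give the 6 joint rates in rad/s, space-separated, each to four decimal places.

o_n = [-0.2023, 0.0715, 0.1375]
J₁: ẑ×o_n = [-0.0715, -0.2023, 0.0000], ω = ẑ
J2: z=[0.3746, 0.9272, 0.0000] o=[-0.6212, 0.2510, 0.0000] → [0.1274, -0.0515, -0.4556, 0.3746, 0.9272, 0.0000]
J3: z=[0.3746, 0.9272, 0.0000] o=[-1.0790, 0.6732, -0.2121] → [0.3241, -0.1309, -1.0382, 0.3746, 0.9272, 0.0000]
J4: z=[0.5318, -0.2149, -0.8192] o=[-0.4438, 0.9990, 0.1149] → [-0.7646, -0.2098, -0.4414, 0.5318, -0.2149, -0.8192]
J5: z=[0.7781, -0.2579, 0.5728] o=[-0.2412, 0.7987, -0.2504] → [0.3165, -0.2795, -0.5558, 0.7781, -0.2579, 0.5728]
J6: z=[0.7781, -0.2579, 0.5728] o=[-0.2652, 0.3070, 0.3289] → [0.1843, 0.1850, -0.1670, 0.7781, -0.2579, 0.5728]
q̇ = J⁺·V = [0.4780, -0.5930, -0.5230, 0.3240, -0.0920, 0.6240]

0.4780 -0.5930 -0.5230 0.3240 -0.0920 0.6240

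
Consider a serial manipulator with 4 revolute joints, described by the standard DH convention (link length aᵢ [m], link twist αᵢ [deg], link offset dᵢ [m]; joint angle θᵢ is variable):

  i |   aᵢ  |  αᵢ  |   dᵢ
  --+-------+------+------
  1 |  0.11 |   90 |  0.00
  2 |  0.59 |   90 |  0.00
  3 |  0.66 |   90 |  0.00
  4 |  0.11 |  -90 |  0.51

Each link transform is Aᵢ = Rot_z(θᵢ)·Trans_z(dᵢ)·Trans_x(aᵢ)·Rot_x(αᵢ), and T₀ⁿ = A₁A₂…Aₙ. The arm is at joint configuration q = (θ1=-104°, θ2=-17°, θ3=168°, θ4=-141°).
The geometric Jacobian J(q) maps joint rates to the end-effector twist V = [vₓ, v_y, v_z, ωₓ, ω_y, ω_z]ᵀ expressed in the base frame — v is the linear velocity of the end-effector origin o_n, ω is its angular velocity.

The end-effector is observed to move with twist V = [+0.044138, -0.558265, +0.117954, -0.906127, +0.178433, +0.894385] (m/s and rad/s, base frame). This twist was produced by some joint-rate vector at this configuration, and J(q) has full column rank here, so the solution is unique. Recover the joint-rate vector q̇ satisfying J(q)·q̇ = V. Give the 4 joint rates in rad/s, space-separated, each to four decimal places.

o_n = [-0.6625, -0.1012, 0.0270]
J₁: ẑ×o_n = [0.1012, -0.6625, 0.0000], ω = ẑ
J2: z=[-0.9703, 0.2419, 0.0000] o=[-0.0266, -0.1067, 0.0000] → [0.0065, 0.0262, 0.1485, -0.9703, 0.2419, 0.0000]
J3: z=[0.0707, 0.2837, -0.9563] o=[-0.1631, -0.6542, -0.1725] → [0.5854, 0.4634, 0.1808, 0.0707, 0.2837, -0.9563]
J4: z=[-0.9972, 0.0437, -0.0608] o=[-0.1469, -0.0220, 0.0162] → [-0.0043, 0.0421, 0.1015, -0.9972, 0.0437, -0.0608]
q̇ = J⁺·V = [0.8290, 0.8050, -0.0760, 0.1200]

0.8290 0.8050 -0.0760 0.1200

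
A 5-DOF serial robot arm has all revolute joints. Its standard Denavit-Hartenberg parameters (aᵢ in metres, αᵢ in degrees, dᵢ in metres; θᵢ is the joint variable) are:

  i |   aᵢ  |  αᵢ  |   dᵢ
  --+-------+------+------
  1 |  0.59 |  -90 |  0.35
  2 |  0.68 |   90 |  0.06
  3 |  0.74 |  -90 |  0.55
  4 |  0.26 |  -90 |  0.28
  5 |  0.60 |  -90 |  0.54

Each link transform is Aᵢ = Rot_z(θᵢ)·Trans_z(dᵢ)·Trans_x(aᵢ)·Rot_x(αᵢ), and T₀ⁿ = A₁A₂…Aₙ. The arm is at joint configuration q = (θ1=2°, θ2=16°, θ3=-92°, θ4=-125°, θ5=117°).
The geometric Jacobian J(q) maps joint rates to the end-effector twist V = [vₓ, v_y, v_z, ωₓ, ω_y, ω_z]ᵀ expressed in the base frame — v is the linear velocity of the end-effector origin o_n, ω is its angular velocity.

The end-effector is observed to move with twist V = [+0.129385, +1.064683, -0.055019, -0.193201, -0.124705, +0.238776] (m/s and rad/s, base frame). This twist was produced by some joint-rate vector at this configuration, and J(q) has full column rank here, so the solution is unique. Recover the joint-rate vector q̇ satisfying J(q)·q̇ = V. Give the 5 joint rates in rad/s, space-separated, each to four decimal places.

0.7870 0.2160 -0.8160 -0.0270 0.4090

o_n = [1.2317, -1.0775, 1.0608]
J₁: ẑ×o_n = [1.0775, 1.2317, -0.0000], ω = ẑ
J2: z=[-0.0349, 0.9994, 0.0000] o=[0.5896, 0.0206, 0.3500] → [0.7104, 0.0248, -0.6033, -0.0349, 0.9994, 0.0000]
J3: z=[0.2755, 0.0096, 0.9613] o=[1.2408, 0.1034, 0.1626] → [1.1438, -0.2562, -0.3252, 0.2755, 0.0096, 0.9613]
J4: z=[0.9613, -0.0014, -0.2755] o=[1.3933, -0.6313, 0.6984] → [-0.1234, -0.3039, -0.4292, 0.9613, -0.0014, -0.2755]
J5: z=[0.1591, -0.8136, 0.5592] o=[1.7209, -0.4805, 0.8245] → [0.1416, -0.3112, -0.4930, 0.1591, -0.8136, 0.5592]
q̇ = J⁺·V = [0.7870, 0.2160, -0.8160, -0.0270, 0.4090]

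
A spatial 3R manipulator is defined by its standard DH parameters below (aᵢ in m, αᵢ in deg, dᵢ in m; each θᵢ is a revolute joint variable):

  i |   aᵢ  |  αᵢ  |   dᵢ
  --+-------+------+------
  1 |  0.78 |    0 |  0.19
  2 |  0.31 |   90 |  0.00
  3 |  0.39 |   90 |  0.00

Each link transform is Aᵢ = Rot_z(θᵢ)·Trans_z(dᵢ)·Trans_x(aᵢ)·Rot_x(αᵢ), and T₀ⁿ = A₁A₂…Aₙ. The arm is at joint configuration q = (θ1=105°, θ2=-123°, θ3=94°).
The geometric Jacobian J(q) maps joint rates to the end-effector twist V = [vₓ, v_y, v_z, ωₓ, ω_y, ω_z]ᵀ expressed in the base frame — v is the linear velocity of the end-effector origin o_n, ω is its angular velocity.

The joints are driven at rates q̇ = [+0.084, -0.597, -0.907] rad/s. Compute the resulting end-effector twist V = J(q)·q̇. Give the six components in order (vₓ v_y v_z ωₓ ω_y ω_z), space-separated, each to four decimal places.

o_n = [0.0671, 0.6660, 0.5790]
J₁: ẑ×o_n = [-0.6660, 0.0671, 0.0000], ω = ẑ
J2: z=[0.0000, 0.0000, 1.0000] o=[-0.2019, 0.7534, 0.1900] → [0.0874, 0.2690, -0.0000, 0.0000, 0.0000, 1.0000]
J3: z=[-0.3090, -0.9511, 0.0000] o=[0.0929, 0.6576, 0.1900] → [-0.3700, 0.1202, -0.0272, -0.3090, -0.9511, 0.0000]
V = J·q̇ = [0.2275, -0.2640, 0.0247, 0.2803, 0.8626, -0.5130]

0.2275 -0.2640 0.0247 0.2803 0.8626 -0.5130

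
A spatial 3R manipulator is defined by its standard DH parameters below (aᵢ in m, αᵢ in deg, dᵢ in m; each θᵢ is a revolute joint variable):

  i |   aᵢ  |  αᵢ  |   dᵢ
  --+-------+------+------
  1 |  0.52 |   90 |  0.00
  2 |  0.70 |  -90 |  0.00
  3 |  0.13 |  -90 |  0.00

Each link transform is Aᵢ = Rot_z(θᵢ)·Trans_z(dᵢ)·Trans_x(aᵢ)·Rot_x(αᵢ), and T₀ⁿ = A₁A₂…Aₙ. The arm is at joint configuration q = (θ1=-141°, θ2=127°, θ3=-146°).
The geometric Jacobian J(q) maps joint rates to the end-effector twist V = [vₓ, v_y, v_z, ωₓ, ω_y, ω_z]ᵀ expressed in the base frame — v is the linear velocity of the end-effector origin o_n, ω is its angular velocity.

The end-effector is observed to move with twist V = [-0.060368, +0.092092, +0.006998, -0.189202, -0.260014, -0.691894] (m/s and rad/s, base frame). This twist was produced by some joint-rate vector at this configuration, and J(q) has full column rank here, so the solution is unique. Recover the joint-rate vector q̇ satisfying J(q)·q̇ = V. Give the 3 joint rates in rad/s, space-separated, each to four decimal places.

-0.9260 -0.0830 -0.3890

o_n = [-0.1729, -0.0465, 0.4730]
J₁: ẑ×o_n = [0.0465, -0.1729, 0.0000], ω = ẑ
J2: z=[-0.6293, 0.7771, 0.0000] o=[-0.4041, -0.3272, 0.0000] → [0.3676, 0.2977, -0.3564, -0.6293, 0.7771, 0.0000]
J3: z=[0.6207, 0.5026, -0.6018] o=[-0.0767, -0.0621, 0.5590] → [-0.0338, 0.1113, 0.0581, 0.6207, 0.5026, -0.6018]
q̇ = J⁺·V = [-0.9260, -0.0830, -0.3890]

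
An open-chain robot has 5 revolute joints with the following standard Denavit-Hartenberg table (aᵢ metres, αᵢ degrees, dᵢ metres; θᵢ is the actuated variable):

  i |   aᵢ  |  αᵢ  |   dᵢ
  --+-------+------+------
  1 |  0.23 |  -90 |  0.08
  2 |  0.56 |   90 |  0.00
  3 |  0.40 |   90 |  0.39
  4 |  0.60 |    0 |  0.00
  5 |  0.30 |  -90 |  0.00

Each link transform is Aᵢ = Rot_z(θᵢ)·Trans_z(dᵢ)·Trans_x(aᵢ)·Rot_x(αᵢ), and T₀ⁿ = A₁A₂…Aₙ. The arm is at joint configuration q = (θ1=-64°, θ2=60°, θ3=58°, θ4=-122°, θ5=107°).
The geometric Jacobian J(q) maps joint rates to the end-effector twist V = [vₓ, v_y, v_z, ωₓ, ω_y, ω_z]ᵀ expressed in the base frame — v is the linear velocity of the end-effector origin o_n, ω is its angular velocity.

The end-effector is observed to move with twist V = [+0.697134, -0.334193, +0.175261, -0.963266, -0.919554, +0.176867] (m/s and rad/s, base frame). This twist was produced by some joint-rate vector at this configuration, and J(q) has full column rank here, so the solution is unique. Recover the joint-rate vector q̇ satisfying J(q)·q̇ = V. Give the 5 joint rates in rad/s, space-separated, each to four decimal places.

0.6270 -0.8990 0.1250 0.3120 0.3860

o_n = [0.4756, -0.2558, -0.6739]
J₁: ẑ×o_n = [0.2558, 0.4756, -0.0000], ω = ẑ
J2: z=[0.8988, 0.4384, 0.0000] o=[0.1008, -0.2067, 0.0800] → [-0.3305, 0.6776, -0.2084, 0.8988, 0.4384, 0.0000]
J3: z=[0.3796, -0.7784, 0.5000] o=[0.2236, -0.4584, -0.4050] → [0.1080, 0.2281, 0.2731, 0.3796, -0.7784, 0.5000]
J4: z=[-0.2904, -0.6134, -0.7344] o=[0.7230, -0.7085, -0.3935] → [0.5044, 0.1003, -0.2832, -0.2904, -0.6134, -0.7344]
J5: z=[-0.2904, -0.6134, -0.7344] o=[0.2505, -0.3549, -0.5020] → [0.1782, -0.2152, 0.1093, -0.2904, -0.6134, -0.7344]
q̇ = J⁺·V = [0.6270, -0.8990, 0.1250, 0.3120, 0.3860]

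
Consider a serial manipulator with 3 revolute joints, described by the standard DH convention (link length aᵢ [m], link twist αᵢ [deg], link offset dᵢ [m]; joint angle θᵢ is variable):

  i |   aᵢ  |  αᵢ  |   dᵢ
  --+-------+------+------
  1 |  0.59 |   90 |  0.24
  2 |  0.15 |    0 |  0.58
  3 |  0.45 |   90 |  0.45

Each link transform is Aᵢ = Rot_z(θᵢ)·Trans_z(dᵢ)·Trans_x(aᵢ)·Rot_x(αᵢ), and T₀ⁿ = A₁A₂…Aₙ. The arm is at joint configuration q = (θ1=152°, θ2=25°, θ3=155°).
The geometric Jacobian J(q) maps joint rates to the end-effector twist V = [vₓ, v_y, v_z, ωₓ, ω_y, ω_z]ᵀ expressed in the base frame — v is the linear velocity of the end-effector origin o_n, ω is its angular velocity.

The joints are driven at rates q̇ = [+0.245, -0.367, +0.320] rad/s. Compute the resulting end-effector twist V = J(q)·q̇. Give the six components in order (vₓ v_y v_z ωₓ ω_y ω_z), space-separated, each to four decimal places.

-0.2751 0.0697 -0.0287 -0.0221 -0.0415 0.2450

o_n = [0.2399, 1.0390, 0.3034]
J₁: ẑ×o_n = [-1.0390, 0.2399, 0.0000], ω = ẑ
J2: z=[0.4695, 0.8829, 0.0000] o=[-0.5209, 0.2770, 0.2400] → [0.0560, -0.0298, -0.3141, 0.4695, 0.8829, 0.0000]
J3: z=[0.4695, 0.8829, 0.0000] o=[-0.3687, 0.8529, 0.3034] → [0.0000, 0.0000, -0.4500, 0.4695, 0.8829, 0.0000]
V = J·q̇ = [-0.2751, 0.0697, -0.0287, -0.0221, -0.0415, 0.2450]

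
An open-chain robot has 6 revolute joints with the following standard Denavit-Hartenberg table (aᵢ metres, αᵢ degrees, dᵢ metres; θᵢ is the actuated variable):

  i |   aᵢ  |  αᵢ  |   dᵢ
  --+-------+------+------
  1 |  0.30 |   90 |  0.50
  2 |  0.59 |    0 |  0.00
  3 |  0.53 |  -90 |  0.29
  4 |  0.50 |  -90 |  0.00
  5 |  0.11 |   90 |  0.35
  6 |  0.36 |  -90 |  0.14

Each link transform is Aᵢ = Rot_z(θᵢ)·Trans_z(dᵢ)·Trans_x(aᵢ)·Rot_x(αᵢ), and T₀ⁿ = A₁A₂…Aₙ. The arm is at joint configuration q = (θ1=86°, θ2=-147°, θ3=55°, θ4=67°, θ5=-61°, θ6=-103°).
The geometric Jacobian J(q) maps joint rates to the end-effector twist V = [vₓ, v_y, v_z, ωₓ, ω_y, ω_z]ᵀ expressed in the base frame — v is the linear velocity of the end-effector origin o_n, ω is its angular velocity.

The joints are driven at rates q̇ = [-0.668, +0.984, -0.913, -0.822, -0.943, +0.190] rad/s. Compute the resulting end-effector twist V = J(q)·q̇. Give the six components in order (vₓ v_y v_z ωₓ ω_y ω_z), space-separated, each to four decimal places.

0.1245 0.3500 -0.7688 0.5381 -0.7969 -1.4451

o_n = [-0.0788, -0.1203, -0.5079]
J₁: ẑ×o_n = [0.1203, -0.0788, 0.0000], ω = ẑ
J2: z=[0.9976, -0.0698, 0.0000] o=[0.0209, 0.2993, 0.5000] → [0.0703, 1.0055, -0.4255, 0.9976, -0.0698, 0.0000]
J3: z=[0.9976, -0.0698, 0.0000] o=[-0.0136, -0.1943, 0.1787] → [0.0479, 0.6849, 0.0693, 0.9976, -0.0698, 0.0000]
J4: z=[0.0697, 0.9970, -0.0349] o=[0.2744, -0.2330, -0.3510] → [-0.1525, 0.0233, 0.3600, 0.0697, 0.9970, -0.0349]
J5: z=[-0.3875, 0.0593, 0.9199] o=[-0.1852, -0.2077, -0.5463] → [-0.0782, 0.1128, -0.0402, -0.3875, 0.0593, 0.9199]
J6: z=[0.8378, 0.4391, 0.3246] o=[-0.3631, -0.0883, -0.2485] → [-0.1035, 0.3097, -0.1516, 0.8378, 0.4391, 0.3246]
V = J·q̇ = [0.1245, 0.3500, -0.7688, 0.5381, -0.7969, -1.4451]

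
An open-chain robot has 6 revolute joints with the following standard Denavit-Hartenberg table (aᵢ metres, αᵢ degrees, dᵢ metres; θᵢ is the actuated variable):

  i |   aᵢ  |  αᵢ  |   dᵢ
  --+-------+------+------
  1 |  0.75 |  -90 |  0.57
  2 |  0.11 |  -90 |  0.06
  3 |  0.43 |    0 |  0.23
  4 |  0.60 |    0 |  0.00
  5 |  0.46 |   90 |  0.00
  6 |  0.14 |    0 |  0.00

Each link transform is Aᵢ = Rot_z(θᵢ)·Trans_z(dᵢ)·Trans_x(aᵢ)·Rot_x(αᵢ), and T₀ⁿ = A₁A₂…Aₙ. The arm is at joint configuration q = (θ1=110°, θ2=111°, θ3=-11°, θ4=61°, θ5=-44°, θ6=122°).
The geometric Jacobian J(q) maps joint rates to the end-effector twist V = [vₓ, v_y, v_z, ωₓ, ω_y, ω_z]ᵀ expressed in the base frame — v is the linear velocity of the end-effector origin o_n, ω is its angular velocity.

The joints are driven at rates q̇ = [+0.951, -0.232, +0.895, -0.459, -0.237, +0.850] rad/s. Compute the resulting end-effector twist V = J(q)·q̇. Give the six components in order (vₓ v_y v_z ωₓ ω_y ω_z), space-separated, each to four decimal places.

o_n = [0.3507, 0.0830, -0.5201]
J₁: ẑ×o_n = [-0.0830, 0.3507, 0.0000], ω = ẑ
J2: z=[-0.9397, -0.3420, 0.0000] o=[-0.2565, 0.7048, 0.5700] → [0.3728, -1.0243, 0.7920, -0.9397, -0.3420, 0.0000]
J3: z=[0.3193, -0.8773, 0.3584] o=[-0.2994, 0.6472, 0.4673] → [1.0684, 0.5482, 0.3901, 0.3193, -0.8773, 0.3584]
J4: z=[0.3193, -0.8773, 0.3584] o=[-0.2513, 0.2752, 0.1557] → [0.6617, 0.4315, 0.4667, 0.3193, -0.8773, 0.3584]
J5: z=[0.3193, -0.8773, 0.3584] o=[0.2278, 0.3025, -0.2044] → [0.3556, 0.1448, 0.0376, 0.3193, -0.8773, 0.3584]
J6: z=[-0.9217, -0.3753, -0.0976] o=[0.3291, 0.1649, -0.6315] → [-0.0498, 0.1006, 0.0836, -0.9217, -0.3753, -0.0976]
V = J·q̇ = [0.3605, 0.9149, 0.0134, -0.5019, -0.4143, 0.9394]

0.3605 0.9149 0.0134 -0.5019 -0.4143 0.9394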